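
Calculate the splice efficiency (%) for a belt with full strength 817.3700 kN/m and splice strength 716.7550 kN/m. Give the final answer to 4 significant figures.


Eff = 716.7550 / 817.3700 * 100
Eff = 87.69 %


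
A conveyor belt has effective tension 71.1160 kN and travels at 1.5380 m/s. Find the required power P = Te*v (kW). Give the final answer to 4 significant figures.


P = Te * v = 71.1160 * 1.5380
P = 109.4 kW


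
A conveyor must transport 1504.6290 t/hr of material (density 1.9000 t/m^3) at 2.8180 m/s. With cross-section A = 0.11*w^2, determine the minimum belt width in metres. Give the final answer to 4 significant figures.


A_req = 1504.6290 / (2.8180 * 1.9000 * 3600) = 0.0780607 m^2
w = sqrt(0.0780607 / 0.11)
w = 0.8424 m


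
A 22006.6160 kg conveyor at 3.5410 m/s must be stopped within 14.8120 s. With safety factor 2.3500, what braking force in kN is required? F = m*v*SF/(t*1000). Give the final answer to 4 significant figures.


F = 22006.6160 * 3.5410 / 14.8120 * 2.3500 / 1000
F = 12.36 kN


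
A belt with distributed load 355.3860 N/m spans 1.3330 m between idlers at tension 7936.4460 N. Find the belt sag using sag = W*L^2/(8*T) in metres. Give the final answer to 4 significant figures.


sag = 355.3860 * 1.3330^2 / (8 * 7936.4460)
sag = 0.009946 m


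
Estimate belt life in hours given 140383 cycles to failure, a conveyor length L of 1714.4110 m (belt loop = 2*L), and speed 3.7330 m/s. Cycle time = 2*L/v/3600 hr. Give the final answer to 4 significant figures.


cycle_time = 2 * 1714.4110 / 3.7330 / 3600 = 0.255143 hr
life = 140383 * 0.255143 = 35820 hours


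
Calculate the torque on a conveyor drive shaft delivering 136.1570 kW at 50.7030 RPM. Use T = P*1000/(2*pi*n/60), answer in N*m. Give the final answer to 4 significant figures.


omega = 2*pi*50.7030/60 = 5.30961 rad/s
T = 136.1570*1000 / 5.30961
T = 25640 N*m


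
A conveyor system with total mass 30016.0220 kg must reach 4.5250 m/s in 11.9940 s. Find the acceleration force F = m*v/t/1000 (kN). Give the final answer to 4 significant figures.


F = 30016.0220 * 4.5250 / 11.9940 / 1000
F = 11.32 kN


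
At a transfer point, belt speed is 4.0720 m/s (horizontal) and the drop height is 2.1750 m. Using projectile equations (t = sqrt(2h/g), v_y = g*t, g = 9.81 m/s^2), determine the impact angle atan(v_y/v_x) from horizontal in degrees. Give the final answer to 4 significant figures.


t = sqrt(2*2.1750/9.81) = 0.665902 s
v_y = 9.81 * 0.665902 = 6.5325 m/s
angle = atan(6.5325 / 4.0720) = 58.06 deg


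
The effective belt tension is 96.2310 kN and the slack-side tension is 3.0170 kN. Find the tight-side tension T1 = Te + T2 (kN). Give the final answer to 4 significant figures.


T1 = Te + T2 = 96.2310 + 3.0170
T1 = 99.25 kN


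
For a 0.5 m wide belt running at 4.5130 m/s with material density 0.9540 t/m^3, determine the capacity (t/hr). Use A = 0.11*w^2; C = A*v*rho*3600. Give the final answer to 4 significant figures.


A = 0.11 * 0.5^2 = 0.0275 m^2
C = 0.0275 * 4.5130 * 0.9540 * 3600
C = 426.2 t/hr


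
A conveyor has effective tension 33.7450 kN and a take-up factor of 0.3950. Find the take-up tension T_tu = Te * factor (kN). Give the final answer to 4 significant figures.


T_tu = 33.7450 * 0.3950
T_tu = 13.33 kN


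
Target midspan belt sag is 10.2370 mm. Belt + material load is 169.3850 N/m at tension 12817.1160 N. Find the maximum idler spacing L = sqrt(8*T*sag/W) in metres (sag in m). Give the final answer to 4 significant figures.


sag = 10.2370/1000 = 0.010237 m
L = sqrt(8 * 12817.1160 * 0.010237 / 169.3850)
L = 2.489 m


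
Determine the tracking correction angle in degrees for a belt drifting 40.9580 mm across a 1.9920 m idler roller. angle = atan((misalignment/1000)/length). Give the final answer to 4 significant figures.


misalign_m = 40.9580 / 1000 = 0.040958 m
angle = atan(0.040958 / 1.9920)
angle = 1.178 deg


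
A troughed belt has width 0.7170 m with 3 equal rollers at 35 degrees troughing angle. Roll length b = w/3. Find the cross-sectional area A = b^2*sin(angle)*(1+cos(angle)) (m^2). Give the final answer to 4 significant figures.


b = 0.7170/3 = 0.239 m
A = 0.239^2 * sin(35 deg) * (1 + cos(35 deg))
A = 0.05960 m^2


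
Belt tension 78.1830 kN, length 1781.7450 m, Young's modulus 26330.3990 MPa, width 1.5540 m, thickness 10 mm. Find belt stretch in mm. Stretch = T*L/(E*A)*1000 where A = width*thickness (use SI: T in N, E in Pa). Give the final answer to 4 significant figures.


A = 1.5540 * 0.01 = 0.01554 m^2
Stretch = 78.1830*1000 * 1781.7450 / (26330.3990e6 * 0.01554) * 1000
Stretch = 340.4 mm


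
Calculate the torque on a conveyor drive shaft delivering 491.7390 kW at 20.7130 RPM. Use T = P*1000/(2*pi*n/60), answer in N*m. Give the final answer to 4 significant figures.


omega = 2*pi*20.7130/60 = 2.16906 rad/s
T = 491.7390*1000 / 2.16906
T = 226700 N*m


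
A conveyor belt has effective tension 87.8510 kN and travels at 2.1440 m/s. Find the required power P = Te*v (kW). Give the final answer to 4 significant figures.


P = Te * v = 87.8510 * 2.1440
P = 188.4 kW


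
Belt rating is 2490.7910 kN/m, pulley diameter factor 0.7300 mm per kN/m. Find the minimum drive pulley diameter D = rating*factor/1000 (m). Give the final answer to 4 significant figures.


D = 2490.7910 * 0.7300 / 1000
D = 1.818 m


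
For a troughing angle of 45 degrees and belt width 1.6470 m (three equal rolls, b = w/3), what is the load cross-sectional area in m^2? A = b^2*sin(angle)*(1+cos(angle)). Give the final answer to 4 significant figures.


b = 1.6470/3 = 0.549 m
A = 0.549^2 * sin(45 deg) * (1 + cos(45 deg))
A = 0.3638 m^2


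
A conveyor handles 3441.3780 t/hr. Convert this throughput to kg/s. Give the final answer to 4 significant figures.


m_dot = 3441.3780 * 1000 / 3600
m_dot = 955.9 kg/s


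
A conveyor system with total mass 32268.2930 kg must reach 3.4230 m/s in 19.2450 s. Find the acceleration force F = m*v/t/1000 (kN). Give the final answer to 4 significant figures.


F = 32268.2930 * 3.4230 / 19.2450 / 1000
F = 5.739 kN


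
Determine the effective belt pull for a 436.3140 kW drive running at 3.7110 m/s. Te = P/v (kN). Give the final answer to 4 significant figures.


Te = P / v = 436.3140 / 3.7110
Te = 117.6 kN


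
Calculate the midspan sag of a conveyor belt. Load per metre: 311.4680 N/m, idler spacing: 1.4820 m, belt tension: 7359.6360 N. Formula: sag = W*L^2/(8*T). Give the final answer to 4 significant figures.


sag = 311.4680 * 1.4820^2 / (8 * 7359.6360)
sag = 0.01162 m


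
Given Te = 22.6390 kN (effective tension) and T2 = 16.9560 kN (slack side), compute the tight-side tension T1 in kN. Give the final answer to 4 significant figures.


T1 = Te + T2 = 22.6390 + 16.9560
T1 = 39.59 kN


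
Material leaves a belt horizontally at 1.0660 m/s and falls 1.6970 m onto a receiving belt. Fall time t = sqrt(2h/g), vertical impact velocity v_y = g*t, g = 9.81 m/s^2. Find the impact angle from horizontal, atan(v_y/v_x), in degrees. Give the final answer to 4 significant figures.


t = sqrt(2*1.6970/9.81) = 0.588195 s
v_y = 9.81 * 0.588195 = 5.77019 m/s
angle = atan(5.77019 / 1.0660) = 79.53 deg


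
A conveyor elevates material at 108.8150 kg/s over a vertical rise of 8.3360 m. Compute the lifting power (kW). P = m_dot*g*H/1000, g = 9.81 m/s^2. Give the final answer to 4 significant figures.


P = 108.8150 * 9.81 * 8.3360 / 1000
P = 8.898 kW


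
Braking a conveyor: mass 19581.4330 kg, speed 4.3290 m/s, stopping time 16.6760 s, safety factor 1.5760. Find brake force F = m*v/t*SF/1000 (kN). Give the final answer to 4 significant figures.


F = 19581.4330 * 4.3290 / 16.6760 * 1.5760 / 1000
F = 8.011 kN


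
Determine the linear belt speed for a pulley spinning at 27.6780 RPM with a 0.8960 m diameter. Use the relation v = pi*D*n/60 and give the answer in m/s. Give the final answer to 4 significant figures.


v = pi * 0.8960 * 27.6780 / 60
v = 1.298 m/s


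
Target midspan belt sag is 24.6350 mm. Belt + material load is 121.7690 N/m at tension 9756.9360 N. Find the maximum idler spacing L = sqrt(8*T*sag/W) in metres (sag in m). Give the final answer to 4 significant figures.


sag = 24.6350/1000 = 0.024635 m
L = sqrt(8 * 9756.9360 * 0.024635 / 121.7690)
L = 3.974 m


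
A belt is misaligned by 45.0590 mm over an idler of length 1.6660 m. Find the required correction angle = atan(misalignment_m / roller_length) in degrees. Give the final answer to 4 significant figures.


misalign_m = 45.0590 / 1000 = 0.045059 m
angle = atan(0.045059 / 1.6660)
angle = 1.549 deg


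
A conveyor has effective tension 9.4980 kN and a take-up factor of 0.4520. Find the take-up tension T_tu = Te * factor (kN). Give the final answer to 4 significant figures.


T_tu = 9.4980 * 0.4520
T_tu = 4.293 kN


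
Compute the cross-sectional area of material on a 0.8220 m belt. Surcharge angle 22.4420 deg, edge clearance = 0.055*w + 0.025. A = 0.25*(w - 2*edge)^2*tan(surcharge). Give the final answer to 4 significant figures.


edge = 0.055*0.8220 + 0.025 = 0.07021 m
ew = 0.8220 - 2*0.07021 = 0.68158 m
A = 0.25 * 0.68158^2 * tan(22.4420 deg)
A = 0.04797 m^2


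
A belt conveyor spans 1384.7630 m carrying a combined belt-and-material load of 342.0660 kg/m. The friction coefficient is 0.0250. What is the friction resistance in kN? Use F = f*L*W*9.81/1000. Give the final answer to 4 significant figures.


F = 0.0250 * 1384.7630 * 342.0660 * 9.81 / 1000
F = 116.2 kN


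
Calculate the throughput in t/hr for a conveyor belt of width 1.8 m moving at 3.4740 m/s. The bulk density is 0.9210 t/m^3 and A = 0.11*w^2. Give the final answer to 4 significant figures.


A = 0.11 * 1.8^2 = 0.3564 m^2
C = 0.3564 * 3.4740 * 0.9210 * 3600
C = 4105 t/hr


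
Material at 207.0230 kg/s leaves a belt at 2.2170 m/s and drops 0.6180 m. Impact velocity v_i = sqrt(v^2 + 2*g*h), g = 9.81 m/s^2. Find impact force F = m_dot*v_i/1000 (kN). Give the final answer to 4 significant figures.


v_i = sqrt(2.2170^2 + 2*9.81*0.6180) = 4.12798 m/s
F = 207.0230 * 4.12798 / 1000
F = 0.8546 kN


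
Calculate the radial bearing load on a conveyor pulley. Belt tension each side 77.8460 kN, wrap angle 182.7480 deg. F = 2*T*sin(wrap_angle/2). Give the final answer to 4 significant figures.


F = 2 * 77.8460 * sin(182.7480/2 deg)
F = 155.6 kN


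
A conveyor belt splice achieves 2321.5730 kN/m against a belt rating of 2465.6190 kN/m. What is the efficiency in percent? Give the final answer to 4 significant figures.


Eff = 2321.5730 / 2465.6190 * 100
Eff = 94.16 %


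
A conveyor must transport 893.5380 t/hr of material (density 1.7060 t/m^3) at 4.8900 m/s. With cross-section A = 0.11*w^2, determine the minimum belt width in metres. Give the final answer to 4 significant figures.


A_req = 893.5380 / (4.8900 * 1.7060 * 3600) = 0.0297524 m^2
w = sqrt(0.0297524 / 0.11)
w = 0.5201 m


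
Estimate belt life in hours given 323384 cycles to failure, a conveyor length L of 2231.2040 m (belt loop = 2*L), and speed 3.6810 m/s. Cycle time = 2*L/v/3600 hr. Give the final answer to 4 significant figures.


cycle_time = 2 * 2231.2040 / 3.6810 / 3600 = 0.336745 hr
life = 323384 * 0.336745 = 108900 hours


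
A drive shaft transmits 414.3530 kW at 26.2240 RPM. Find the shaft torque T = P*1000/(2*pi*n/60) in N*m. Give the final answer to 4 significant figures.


omega = 2*pi*26.2240/60 = 2.74617 rad/s
T = 414.3530*1000 / 2.74617
T = 150900 N*m


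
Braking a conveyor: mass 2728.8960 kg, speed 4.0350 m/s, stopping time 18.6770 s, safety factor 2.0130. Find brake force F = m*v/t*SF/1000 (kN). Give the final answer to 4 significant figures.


F = 2728.8960 * 4.0350 / 18.6770 * 2.0130 / 1000
F = 1.187 kN


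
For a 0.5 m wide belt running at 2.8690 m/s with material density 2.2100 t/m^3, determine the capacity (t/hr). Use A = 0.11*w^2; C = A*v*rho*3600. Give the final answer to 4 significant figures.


A = 0.11 * 0.5^2 = 0.0275 m^2
C = 0.0275 * 2.8690 * 2.2100 * 3600
C = 627.7 t/hr


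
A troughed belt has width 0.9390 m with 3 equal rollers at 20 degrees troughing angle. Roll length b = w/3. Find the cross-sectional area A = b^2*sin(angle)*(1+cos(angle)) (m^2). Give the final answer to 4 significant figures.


b = 0.9390/3 = 0.313 m
A = 0.313^2 * sin(20 deg) * (1 + cos(20 deg))
A = 0.06499 m^2


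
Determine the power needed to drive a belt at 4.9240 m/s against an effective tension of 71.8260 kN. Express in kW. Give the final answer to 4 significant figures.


P = Te * v = 71.8260 * 4.9240
P = 353.7 kW


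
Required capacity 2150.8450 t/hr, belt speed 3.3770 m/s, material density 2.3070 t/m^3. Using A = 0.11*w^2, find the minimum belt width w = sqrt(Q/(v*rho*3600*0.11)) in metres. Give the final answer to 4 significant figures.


A_req = 2150.8450 / (3.3770 * 2.3070 * 3600) = 0.0766881 m^2
w = sqrt(0.0766881 / 0.11)
w = 0.8350 m


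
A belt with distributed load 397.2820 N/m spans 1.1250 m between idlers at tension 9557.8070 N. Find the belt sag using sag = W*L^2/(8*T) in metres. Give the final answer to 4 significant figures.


sag = 397.2820 * 1.1250^2 / (8 * 9557.8070)
sag = 0.006576 m


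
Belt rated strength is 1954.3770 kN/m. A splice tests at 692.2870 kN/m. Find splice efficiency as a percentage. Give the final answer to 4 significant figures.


Eff = 692.2870 / 1954.3770 * 100
Eff = 35.42 %


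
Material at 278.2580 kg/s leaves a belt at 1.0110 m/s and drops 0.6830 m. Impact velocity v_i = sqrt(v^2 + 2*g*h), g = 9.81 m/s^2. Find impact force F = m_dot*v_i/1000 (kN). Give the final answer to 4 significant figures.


v_i = sqrt(1.0110^2 + 2*9.81*0.6830) = 3.79771 m/s
F = 278.2580 * 3.79771 / 1000
F = 1.057 kN


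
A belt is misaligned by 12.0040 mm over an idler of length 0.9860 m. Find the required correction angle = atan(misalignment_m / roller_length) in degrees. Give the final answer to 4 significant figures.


misalign_m = 12.0040 / 1000 = 0.012004 m
angle = atan(0.012004 / 0.9860)
angle = 0.6975 deg


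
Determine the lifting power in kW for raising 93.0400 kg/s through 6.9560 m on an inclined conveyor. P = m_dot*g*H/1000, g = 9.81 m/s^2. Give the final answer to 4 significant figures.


P = 93.0400 * 9.81 * 6.9560 / 1000
P = 6.349 kW


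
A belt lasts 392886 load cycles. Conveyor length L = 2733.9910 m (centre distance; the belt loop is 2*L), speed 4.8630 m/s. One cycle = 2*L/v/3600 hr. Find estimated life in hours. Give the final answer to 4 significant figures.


cycle_time = 2 * 2733.9910 / 4.8630 / 3600 = 0.312335 hr
life = 392886 * 0.312335 = 122700 hours


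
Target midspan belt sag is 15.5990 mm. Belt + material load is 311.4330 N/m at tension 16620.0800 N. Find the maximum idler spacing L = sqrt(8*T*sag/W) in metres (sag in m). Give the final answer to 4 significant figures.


sag = 15.5990/1000 = 0.015599 m
L = sqrt(8 * 16620.0800 * 0.015599 / 311.4330)
L = 2.581 m


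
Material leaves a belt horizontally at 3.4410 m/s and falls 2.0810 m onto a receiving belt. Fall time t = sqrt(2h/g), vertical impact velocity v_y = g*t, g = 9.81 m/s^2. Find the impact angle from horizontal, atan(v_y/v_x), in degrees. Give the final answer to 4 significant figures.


t = sqrt(2*2.0810/9.81) = 0.651353 s
v_y = 9.81 * 0.651353 = 6.38977 m/s
angle = atan(6.38977 / 3.4410) = 61.70 deg


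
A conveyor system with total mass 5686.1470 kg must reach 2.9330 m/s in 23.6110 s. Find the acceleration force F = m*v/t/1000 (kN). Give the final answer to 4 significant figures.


F = 5686.1470 * 2.9330 / 23.6110 / 1000
F = 0.7063 kN


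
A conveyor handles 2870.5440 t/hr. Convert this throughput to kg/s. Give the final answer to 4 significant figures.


m_dot = 2870.5440 * 1000 / 3600
m_dot = 797.4 kg/s


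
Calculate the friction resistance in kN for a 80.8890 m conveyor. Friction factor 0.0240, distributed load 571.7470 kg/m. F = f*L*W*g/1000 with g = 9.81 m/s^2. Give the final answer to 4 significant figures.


F = 0.0240 * 80.8890 * 571.7470 * 9.81 / 1000
F = 10.89 kN


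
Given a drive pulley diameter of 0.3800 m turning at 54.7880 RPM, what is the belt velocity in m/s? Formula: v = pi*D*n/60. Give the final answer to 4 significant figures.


v = pi * 0.3800 * 54.7880 / 60
v = 1.090 m/s


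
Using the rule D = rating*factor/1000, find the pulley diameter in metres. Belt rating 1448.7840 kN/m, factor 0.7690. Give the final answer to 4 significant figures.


D = 1448.7840 * 0.7690 / 1000
D = 1.114 m


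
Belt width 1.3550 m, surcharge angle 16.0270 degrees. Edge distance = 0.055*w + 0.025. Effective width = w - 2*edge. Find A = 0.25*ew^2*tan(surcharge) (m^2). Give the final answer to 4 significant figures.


edge = 0.055*1.3550 + 0.025 = 0.099525 m
ew = 1.3550 - 2*0.099525 = 1.15595 m
A = 0.25 * 1.15595^2 * tan(16.0270 deg)
A = 0.09596 m^2


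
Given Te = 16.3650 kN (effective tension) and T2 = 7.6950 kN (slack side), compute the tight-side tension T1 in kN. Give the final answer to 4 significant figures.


T1 = Te + T2 = 16.3650 + 7.6950
T1 = 24.06 kN


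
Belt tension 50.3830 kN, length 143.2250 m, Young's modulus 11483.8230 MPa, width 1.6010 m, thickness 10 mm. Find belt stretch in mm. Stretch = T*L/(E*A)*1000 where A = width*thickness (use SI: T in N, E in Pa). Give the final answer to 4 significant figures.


A = 1.6010 * 0.01 = 0.01601 m^2
Stretch = 50.3830*1000 * 143.2250 / (11483.8230e6 * 0.01601) * 1000
Stretch = 39.25 mm


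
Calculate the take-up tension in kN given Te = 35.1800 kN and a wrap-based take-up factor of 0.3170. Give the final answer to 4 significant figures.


T_tu = 35.1800 * 0.3170
T_tu = 11.15 kN


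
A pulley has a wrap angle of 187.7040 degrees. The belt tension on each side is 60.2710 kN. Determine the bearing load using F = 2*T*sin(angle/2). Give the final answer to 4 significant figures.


F = 2 * 60.2710 * sin(187.7040/2 deg)
F = 120.3 kN


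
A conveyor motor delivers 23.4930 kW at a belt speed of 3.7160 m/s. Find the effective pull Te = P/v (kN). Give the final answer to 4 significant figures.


Te = P / v = 23.4930 / 3.7160
Te = 6.322 kN


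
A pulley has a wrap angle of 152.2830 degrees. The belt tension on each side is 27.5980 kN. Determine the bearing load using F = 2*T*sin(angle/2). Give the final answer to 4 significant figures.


F = 2 * 27.5980 * sin(152.2830/2 deg)
F = 53.59 kN


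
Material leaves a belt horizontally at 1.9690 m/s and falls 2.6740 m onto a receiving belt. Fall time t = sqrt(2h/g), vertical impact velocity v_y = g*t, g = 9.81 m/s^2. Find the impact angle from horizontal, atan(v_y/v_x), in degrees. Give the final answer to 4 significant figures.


t = sqrt(2*2.6740/9.81) = 0.738348 s
v_y = 9.81 * 0.738348 = 7.24319 m/s
angle = atan(7.24319 / 1.9690) = 74.79 deg


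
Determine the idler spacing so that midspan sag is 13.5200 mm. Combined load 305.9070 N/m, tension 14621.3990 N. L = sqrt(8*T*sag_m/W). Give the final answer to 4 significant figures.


sag = 13.5200/1000 = 0.013520 m
L = sqrt(8 * 14621.3990 * 0.013520 / 305.9070)
L = 2.274 m


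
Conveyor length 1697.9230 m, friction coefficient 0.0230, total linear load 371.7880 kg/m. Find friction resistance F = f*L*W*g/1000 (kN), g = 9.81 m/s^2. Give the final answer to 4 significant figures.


F = 0.0230 * 1697.9230 * 371.7880 * 9.81 / 1000
F = 142.4 kN


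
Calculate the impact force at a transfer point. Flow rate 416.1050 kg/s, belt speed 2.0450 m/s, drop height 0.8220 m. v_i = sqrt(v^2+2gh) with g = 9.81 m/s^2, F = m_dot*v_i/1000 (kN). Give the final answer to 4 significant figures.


v_i = sqrt(2.0450^2 + 2*9.81*0.8220) = 4.50662 m/s
F = 416.1050 * 4.50662 / 1000
F = 1.875 kN


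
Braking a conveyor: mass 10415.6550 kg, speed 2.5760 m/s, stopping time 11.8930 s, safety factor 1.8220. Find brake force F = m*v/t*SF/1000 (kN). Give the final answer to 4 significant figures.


F = 10415.6550 * 2.5760 / 11.8930 * 1.8220 / 1000
F = 4.110 kN


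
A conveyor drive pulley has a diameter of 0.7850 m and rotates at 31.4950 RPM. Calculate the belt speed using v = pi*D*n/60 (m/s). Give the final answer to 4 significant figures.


v = pi * 0.7850 * 31.4950 / 60
v = 1.295 m/s


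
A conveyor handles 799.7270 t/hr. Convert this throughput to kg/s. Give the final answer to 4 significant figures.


m_dot = 799.7270 * 1000 / 3600
m_dot = 222.1 kg/s


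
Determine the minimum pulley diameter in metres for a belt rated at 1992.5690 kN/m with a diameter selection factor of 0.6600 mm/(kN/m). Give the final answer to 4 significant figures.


D = 1992.5690 * 0.6600 / 1000
D = 1.315 m


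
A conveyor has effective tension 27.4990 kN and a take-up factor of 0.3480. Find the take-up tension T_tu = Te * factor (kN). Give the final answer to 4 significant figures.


T_tu = 27.4990 * 0.3480
T_tu = 9.570 kN


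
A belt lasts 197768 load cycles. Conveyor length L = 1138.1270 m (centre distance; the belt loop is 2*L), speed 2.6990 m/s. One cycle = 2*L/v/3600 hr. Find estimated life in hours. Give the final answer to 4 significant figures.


cycle_time = 2 * 1138.1270 / 2.6990 / 3600 = 0.234269 hr
life = 197768 * 0.234269 = 46330 hours


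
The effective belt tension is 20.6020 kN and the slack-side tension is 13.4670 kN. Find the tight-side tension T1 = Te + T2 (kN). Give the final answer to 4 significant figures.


T1 = Te + T2 = 20.6020 + 13.4670
T1 = 34.07 kN


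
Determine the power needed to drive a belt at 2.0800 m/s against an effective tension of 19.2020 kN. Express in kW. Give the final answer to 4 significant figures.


P = Te * v = 19.2020 * 2.0800
P = 39.94 kW


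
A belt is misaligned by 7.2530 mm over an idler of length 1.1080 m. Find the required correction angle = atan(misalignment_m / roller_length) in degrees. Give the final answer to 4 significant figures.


misalign_m = 7.2530 / 1000 = 0.007253 m
angle = atan(0.007253 / 1.1080)
angle = 0.3751 deg


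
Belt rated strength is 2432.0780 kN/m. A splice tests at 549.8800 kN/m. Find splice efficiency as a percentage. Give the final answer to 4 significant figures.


Eff = 549.8800 / 2432.0780 * 100
Eff = 22.61 %


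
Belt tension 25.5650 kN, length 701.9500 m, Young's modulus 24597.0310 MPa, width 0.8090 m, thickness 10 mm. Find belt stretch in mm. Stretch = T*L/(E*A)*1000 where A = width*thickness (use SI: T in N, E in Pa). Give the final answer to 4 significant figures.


A = 0.8090 * 0.01 = 0.00809 m^2
Stretch = 25.5650*1000 * 701.9500 / (24597.0310e6 * 0.00809) * 1000
Stretch = 90.18 mm


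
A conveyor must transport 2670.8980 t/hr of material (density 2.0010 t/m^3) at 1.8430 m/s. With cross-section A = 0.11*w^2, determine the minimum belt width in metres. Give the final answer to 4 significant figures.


A_req = 2670.8980 / (1.8430 * 2.0010 * 3600) = 0.201179 m^2
w = sqrt(0.201179 / 0.11)
w = 1.352 m


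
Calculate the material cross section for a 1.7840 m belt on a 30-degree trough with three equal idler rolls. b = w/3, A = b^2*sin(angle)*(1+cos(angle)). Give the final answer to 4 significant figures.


b = 1.7840/3 = 0.594667 m
A = 0.594667^2 * sin(30 deg) * (1 + cos(30 deg))
A = 0.3299 m^2


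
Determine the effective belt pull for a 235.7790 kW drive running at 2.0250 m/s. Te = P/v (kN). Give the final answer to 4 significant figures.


Te = P / v = 235.7790 / 2.0250
Te = 116.4 kN


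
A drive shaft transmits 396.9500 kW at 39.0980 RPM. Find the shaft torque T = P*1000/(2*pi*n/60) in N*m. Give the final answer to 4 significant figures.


omega = 2*pi*39.0980/60 = 4.09433 rad/s
T = 396.9500*1000 / 4.09433
T = 96950 N*m


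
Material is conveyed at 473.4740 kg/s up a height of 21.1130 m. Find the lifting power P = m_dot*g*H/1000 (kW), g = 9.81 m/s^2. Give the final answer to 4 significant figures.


P = 473.4740 * 9.81 * 21.1130 / 1000
P = 98.07 kW


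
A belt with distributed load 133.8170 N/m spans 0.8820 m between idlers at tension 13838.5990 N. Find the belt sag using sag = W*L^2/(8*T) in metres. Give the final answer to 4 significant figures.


sag = 133.8170 * 0.8820^2 / (8 * 13838.5990)
sag = 0.0009403 m


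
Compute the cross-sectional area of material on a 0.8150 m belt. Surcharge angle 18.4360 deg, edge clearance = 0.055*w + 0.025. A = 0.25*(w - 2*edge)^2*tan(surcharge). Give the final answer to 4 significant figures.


edge = 0.055*0.8150 + 0.025 = 0.069825 m
ew = 0.8150 - 2*0.069825 = 0.67535 m
A = 0.25 * 0.67535^2 * tan(18.4360 deg)
A = 0.03801 m^2


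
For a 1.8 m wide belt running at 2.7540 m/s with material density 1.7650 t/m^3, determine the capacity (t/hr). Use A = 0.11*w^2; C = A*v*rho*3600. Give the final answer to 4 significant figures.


A = 0.11 * 1.8^2 = 0.3564 m^2
C = 0.3564 * 2.7540 * 1.7650 * 3600
C = 6237 t/hr


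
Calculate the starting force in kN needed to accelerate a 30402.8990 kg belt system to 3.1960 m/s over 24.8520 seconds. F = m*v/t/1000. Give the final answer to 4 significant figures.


F = 30402.8990 * 3.1960 / 24.8520 / 1000
F = 3.910 kN


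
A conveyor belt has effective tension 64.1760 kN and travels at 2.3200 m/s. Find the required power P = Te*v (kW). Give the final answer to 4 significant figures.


P = Te * v = 64.1760 * 2.3200
P = 148.9 kW


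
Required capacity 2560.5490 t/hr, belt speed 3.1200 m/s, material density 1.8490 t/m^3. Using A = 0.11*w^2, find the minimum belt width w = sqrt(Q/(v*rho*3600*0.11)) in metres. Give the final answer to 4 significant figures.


A_req = 2560.5490 / (3.1200 * 1.8490 * 3600) = 0.123293 m^2
w = sqrt(0.123293 / 0.11)
w = 1.059 m


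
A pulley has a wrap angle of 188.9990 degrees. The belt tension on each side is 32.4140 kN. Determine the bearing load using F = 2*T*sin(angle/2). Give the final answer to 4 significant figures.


F = 2 * 32.4140 * sin(188.9990/2 deg)
F = 64.63 kN


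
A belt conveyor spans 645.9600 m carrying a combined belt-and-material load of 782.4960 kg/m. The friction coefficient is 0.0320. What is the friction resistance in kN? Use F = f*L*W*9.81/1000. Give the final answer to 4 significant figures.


F = 0.0320 * 645.9600 * 782.4960 * 9.81 / 1000
F = 158.7 kN


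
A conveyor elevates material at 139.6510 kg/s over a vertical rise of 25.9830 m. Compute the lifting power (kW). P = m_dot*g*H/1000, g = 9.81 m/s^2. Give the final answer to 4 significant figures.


P = 139.6510 * 9.81 * 25.9830 / 1000
P = 35.60 kW


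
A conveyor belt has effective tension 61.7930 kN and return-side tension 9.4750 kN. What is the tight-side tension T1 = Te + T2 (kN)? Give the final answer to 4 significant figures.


T1 = Te + T2 = 61.7930 + 9.4750
T1 = 71.27 kN


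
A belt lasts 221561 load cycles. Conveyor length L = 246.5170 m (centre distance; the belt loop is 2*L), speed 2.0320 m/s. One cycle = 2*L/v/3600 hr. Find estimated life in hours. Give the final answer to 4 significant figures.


cycle_time = 2 * 246.5170 / 2.0320 / 3600 = 0.0673986 hr
life = 221561 * 0.0673986 = 14930 hours


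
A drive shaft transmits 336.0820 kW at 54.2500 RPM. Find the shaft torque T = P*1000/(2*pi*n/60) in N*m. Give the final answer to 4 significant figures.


omega = 2*pi*54.2500/60 = 5.68105 rad/s
T = 336.0820*1000 / 5.68105
T = 59160 N*m


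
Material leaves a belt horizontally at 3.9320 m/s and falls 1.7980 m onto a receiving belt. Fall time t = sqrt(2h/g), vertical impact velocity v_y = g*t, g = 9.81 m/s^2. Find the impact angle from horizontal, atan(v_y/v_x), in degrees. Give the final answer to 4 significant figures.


t = sqrt(2*1.7980/9.81) = 0.605446 s
v_y = 9.81 * 0.605446 = 5.93943 m/s
angle = atan(5.93943 / 3.9320) = 56.49 deg


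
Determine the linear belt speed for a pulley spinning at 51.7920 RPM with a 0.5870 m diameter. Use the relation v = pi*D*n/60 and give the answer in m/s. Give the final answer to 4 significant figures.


v = pi * 0.5870 * 51.7920 / 60
v = 1.592 m/s


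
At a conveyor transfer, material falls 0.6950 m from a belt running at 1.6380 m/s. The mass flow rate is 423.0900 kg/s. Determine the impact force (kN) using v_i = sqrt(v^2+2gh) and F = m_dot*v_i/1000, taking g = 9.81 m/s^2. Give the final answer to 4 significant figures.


v_i = sqrt(1.6380^2 + 2*9.81*0.6950) = 4.03967 m/s
F = 423.0900 * 4.03967 / 1000
F = 1.709 kN


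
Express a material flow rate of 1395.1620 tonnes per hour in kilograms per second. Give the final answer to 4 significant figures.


m_dot = 1395.1620 * 1000 / 3600
m_dot = 387.5 kg/s


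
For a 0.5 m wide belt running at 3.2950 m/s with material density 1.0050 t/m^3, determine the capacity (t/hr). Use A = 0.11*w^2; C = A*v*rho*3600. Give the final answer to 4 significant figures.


A = 0.11 * 0.5^2 = 0.0275 m^2
C = 0.0275 * 3.2950 * 1.0050 * 3600
C = 327.8 t/hr


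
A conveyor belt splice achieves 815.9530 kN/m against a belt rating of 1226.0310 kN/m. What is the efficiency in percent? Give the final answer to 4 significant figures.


Eff = 815.9530 / 1226.0310 * 100
Eff = 66.55 %


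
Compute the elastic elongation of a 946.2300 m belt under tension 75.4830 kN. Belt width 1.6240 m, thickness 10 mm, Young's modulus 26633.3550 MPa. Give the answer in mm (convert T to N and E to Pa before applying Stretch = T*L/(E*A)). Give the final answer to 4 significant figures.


A = 1.6240 * 0.01 = 0.01624 m^2
Stretch = 75.4830*1000 * 946.2300 / (26633.3550e6 * 0.01624) * 1000
Stretch = 165.1 mm


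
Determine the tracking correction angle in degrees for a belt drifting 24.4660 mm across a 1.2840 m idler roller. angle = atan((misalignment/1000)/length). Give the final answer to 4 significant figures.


misalign_m = 24.4660 / 1000 = 0.024466 m
angle = atan(0.024466 / 1.2840)
angle = 1.092 deg


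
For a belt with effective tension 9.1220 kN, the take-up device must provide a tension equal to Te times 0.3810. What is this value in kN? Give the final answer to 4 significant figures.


T_tu = 9.1220 * 0.3810
T_tu = 3.475 kN


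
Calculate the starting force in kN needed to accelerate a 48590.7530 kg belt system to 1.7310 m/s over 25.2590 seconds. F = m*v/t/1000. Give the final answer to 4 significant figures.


F = 48590.7530 * 1.7310 / 25.2590 / 1000
F = 3.330 kN


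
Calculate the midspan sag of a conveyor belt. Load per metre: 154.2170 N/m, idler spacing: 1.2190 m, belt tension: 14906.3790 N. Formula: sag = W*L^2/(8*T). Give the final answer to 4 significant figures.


sag = 154.2170 * 1.2190^2 / (8 * 14906.3790)
sag = 0.001922 m


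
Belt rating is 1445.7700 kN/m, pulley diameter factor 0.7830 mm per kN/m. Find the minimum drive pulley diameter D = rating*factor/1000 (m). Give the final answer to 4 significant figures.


D = 1445.7700 * 0.7830 / 1000
D = 1.132 m


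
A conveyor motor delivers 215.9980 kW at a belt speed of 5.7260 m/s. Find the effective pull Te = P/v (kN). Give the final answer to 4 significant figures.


Te = P / v = 215.9980 / 5.7260
Te = 37.72 kN


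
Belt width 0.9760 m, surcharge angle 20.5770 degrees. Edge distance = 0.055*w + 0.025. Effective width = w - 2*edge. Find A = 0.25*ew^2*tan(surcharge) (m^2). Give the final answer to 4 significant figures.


edge = 0.055*0.9760 + 0.025 = 0.07868 m
ew = 0.9760 - 2*0.07868 = 0.81864 m
A = 0.25 * 0.81864^2 * tan(20.5770 deg)
A = 0.06290 m^2


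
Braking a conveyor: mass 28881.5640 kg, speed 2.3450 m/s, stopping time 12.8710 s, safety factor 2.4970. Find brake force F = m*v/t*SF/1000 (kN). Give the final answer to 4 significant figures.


F = 28881.5640 * 2.3450 / 12.8710 * 2.4970 / 1000
F = 13.14 kN


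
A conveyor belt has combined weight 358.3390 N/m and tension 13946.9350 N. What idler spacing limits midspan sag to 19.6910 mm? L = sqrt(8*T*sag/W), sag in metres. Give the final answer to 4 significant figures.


sag = 19.6910/1000 = 0.019691 m
L = sqrt(8 * 13946.9350 * 0.019691 / 358.3390)
L = 2.476 m


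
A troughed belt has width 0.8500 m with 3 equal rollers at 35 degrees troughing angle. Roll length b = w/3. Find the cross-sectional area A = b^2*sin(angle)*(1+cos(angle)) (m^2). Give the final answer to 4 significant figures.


b = 0.8500/3 = 0.283333 m
A = 0.283333^2 * sin(35 deg) * (1 + cos(35 deg))
A = 0.08376 m^2


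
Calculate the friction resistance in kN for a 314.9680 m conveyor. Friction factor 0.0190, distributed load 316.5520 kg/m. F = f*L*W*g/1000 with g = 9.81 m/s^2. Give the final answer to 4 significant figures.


F = 0.0190 * 314.9680 * 316.5520 * 9.81 / 1000
F = 18.58 kN


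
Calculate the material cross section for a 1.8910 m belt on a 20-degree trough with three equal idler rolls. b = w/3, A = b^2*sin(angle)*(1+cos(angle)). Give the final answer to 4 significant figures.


b = 1.8910/3 = 0.630333 m
A = 0.630333^2 * sin(20 deg) * (1 + cos(20 deg))
A = 0.2636 m^2


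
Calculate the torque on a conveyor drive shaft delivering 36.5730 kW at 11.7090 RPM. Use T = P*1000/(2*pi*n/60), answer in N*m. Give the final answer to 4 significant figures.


omega = 2*pi*11.7090/60 = 1.22616 rad/s
T = 36.5730*1000 / 1.22616
T = 29830 N*m


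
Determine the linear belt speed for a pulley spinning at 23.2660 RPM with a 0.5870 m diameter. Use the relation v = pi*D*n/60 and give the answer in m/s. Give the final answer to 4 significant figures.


v = pi * 0.5870 * 23.2660 / 60
v = 0.7151 m/s


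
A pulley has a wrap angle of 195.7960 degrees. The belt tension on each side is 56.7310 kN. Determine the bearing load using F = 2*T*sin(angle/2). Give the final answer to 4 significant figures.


F = 2 * 56.7310 * sin(195.7960/2 deg)
F = 112.4 kN


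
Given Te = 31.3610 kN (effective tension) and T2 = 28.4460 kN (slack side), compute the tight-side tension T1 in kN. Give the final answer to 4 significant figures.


T1 = Te + T2 = 31.3610 + 28.4460
T1 = 59.81 kN


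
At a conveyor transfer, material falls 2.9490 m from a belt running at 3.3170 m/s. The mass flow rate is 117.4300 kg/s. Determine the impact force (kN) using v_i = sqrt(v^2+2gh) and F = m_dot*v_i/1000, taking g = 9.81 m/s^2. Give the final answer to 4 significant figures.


v_i = sqrt(3.3170^2 + 2*9.81*2.9490) = 8.29831 m/s
F = 117.4300 * 8.29831 / 1000
F = 0.9745 kN


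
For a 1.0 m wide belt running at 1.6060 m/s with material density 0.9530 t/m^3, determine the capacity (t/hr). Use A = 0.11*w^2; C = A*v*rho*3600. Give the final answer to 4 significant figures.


A = 0.11 * 1.0^2 = 0.11 m^2
C = 0.11 * 1.6060 * 0.9530 * 3600
C = 606.1 t/hr


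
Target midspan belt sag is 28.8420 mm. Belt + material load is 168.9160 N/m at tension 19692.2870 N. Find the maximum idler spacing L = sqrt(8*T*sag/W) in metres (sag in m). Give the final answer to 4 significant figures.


sag = 28.8420/1000 = 0.028842 m
L = sqrt(8 * 19692.2870 * 0.028842 / 168.9160)
L = 5.186 m


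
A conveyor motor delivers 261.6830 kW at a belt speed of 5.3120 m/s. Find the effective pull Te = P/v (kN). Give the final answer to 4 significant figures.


Te = P / v = 261.6830 / 5.3120
Te = 49.26 kN


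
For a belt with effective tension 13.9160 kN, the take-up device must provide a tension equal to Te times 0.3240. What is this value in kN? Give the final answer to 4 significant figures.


T_tu = 13.9160 * 0.3240
T_tu = 4.509 kN


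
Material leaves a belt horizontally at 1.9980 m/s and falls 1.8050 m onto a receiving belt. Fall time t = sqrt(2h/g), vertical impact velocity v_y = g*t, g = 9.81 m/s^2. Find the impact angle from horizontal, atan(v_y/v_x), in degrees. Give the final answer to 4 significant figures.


t = sqrt(2*1.8050/9.81) = 0.606623 s
v_y = 9.81 * 0.606623 = 5.95097 m/s
angle = atan(5.95097 / 1.9980) = 71.44 deg


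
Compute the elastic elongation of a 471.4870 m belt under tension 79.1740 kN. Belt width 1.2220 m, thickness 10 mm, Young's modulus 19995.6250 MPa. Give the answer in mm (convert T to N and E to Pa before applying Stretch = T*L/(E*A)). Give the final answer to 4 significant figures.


A = 1.2220 * 0.01 = 0.01222 m^2
Stretch = 79.1740*1000 * 471.4870 / (19995.6250e6 * 0.01222) * 1000
Stretch = 152.8 mm


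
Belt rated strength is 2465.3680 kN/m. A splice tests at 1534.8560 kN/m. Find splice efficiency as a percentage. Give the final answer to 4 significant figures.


Eff = 1534.8560 / 2465.3680 * 100
Eff = 62.26 %


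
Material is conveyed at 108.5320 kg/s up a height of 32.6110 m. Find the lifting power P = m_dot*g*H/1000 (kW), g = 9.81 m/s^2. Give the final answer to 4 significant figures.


P = 108.5320 * 9.81 * 32.6110 / 1000
P = 34.72 kW


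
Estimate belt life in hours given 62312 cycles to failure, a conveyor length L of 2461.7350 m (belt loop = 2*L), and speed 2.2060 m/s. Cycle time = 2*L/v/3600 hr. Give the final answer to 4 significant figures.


cycle_time = 2 * 2461.7350 / 2.2060 / 3600 = 0.619959 hr
life = 62312 * 0.619959 = 38630 hours


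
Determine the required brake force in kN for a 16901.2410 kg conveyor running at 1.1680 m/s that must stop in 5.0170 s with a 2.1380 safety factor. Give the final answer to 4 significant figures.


F = 16901.2410 * 1.1680 / 5.0170 * 2.1380 / 1000
F = 8.412 kN


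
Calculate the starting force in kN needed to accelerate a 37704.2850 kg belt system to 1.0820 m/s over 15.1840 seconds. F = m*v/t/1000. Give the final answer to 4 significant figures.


F = 37704.2850 * 1.0820 / 15.1840 / 1000
F = 2.687 kN


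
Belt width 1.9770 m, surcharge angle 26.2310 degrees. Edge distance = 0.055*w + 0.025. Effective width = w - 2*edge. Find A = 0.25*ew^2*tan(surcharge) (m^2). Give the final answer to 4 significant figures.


edge = 0.055*1.9770 + 0.025 = 0.133735 m
ew = 1.9770 - 2*0.133735 = 1.70953 m
A = 0.25 * 1.70953^2 * tan(26.2310 deg)
A = 0.3600 m^2


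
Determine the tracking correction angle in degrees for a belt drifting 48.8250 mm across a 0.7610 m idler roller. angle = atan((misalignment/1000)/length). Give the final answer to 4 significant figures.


misalign_m = 48.8250 / 1000 = 0.048825 m
angle = atan(0.048825 / 0.7610)
angle = 3.671 deg


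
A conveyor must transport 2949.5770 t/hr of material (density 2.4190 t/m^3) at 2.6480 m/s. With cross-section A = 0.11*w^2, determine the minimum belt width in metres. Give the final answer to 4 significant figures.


A_req = 2949.5770 / (2.6480 * 2.4190 * 3600) = 0.12791 m^2
w = sqrt(0.12791 / 0.11)
w = 1.078 m


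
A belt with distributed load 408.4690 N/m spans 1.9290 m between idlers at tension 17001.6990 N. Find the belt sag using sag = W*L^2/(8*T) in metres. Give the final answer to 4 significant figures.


sag = 408.4690 * 1.9290^2 / (8 * 17001.6990)
sag = 0.01117 m


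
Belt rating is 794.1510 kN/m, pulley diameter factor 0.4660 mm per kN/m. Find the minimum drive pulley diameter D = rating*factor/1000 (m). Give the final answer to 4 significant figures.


D = 794.1510 * 0.4660 / 1000
D = 0.3701 m


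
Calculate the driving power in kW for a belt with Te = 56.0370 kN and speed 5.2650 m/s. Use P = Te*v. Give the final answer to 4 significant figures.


P = Te * v = 56.0370 * 5.2650
P = 295.0 kW


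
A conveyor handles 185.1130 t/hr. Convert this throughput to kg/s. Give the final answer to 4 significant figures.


m_dot = 185.1130 * 1000 / 3600
m_dot = 51.42 kg/s


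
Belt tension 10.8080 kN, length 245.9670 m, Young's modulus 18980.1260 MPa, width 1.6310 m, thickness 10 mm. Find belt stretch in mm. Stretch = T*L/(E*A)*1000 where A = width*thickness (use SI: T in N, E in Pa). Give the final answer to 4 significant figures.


A = 1.6310 * 0.01 = 0.01631 m^2
Stretch = 10.8080*1000 * 245.9670 / (18980.1260e6 * 0.01631) * 1000
Stretch = 8.588 mm


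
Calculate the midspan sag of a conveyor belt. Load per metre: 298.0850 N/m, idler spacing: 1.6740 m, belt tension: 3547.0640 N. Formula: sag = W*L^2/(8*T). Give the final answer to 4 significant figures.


sag = 298.0850 * 1.6740^2 / (8 * 3547.0640)
sag = 0.02944 m
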